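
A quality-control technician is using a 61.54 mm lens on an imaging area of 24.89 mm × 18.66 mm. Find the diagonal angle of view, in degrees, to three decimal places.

28.368°

Sensor diagonal = √(24.89² + 18.66²) = √967.7077 ≈ 31.1080 mm.
Angle of view α = 2·arctan(d/2f) with d = 31.1080 mm and f = 61.54 mm.
d/2f = 0.25275; arctan(0.25275) ≈ 14.1842°, so α ≈ 28.3685°.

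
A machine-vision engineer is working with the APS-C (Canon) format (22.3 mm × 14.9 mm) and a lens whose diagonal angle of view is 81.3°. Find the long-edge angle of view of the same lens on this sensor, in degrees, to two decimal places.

71.05°

Sensor diagonal = √(22.3² + 14.9²) = √719.3000 ≈ 26.8198 mm.
From the diagonal AOV: f = 26.8198 / (2·tan(40.65°)) = 26.8198 / 1.71724 ≈ 15.6180 mm.
Long-edge AOV = 2·arctan(22.3 / (2 × 15.6180)) = 2·arctan(0.71392) ≈ 71.0477°.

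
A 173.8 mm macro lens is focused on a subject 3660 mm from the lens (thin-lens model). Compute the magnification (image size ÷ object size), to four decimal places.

0.0499×

Thin lens: 1/f = 1/dₒ + 1/dᵢ → 1/dᵢ = 1/173.8 − 1/3660 = 0.0054805 mm⁻¹, so dᵢ ≈ 182.4646 mm.
Magnification m = dᵢ/dₒ = 182.4646/3660 ≈ 0.04985.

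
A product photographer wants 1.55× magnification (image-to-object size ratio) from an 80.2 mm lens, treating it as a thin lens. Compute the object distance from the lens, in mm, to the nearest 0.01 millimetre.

131.94 mm

With m = dᵢ/dₒ and 1/f = 1/dₒ + 1/dᵢ, substituting dᵢ = m·dₒ gives 1/f = (1 + 1/m)/dₒ, hence dₒ = f·(1 + 1/m).
dₒ = 80.2 × (1 + 1/1.55) = 80.2 × 1.64516 ≈ 131.942 mm.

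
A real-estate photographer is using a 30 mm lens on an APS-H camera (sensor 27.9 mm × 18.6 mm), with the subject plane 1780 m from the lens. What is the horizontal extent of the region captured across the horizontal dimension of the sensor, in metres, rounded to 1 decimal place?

1655.4 m

dₒ: 1780 m = 1.78e+06 mm.
Similar triangles through the lens centre give W/dₒ = w/dᵢ; with 1/f = 1/dₒ + 1/dᵢ this gives W = w·(dₒ − f)/f.
W = 27.9 mm × (1.78e+06 − 30) / 30 = 27.9 × 59332.3333 ≈ 1655372.100 mm = 1655.37 m.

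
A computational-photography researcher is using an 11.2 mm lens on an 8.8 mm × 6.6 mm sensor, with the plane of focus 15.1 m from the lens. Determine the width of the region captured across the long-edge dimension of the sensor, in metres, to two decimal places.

11.86 m

dₒ: 15.1 m = 15100 mm.
Similar triangles through the lens centre give W/dₒ = w/dᵢ; with 1/f = 1/dₒ + 1/dᵢ this gives W = w·(dₒ − f)/f.
W = 8.8 mm × (15100 − 11.2) / 11.2 = 8.8 × 1347.2143 ≈ 11855.486 mm = 11.8555 m.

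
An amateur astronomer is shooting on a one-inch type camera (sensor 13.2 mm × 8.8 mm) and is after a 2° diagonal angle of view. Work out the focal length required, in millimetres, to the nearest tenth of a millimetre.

454.4 mm

Sensor diagonal = √(13.2² + 8.8²) = √251.6800 ≈ 15.8644 mm.
From α = 2·arctan(d/2f) we get f = d / (2·tan(α/2)).
With d = 15.8644 mm and α/2 = 1°, tan(α/2) ≈ 0.01746, so f ≈ 15.8644 / 0.03491 ≈ 454.4362 mm.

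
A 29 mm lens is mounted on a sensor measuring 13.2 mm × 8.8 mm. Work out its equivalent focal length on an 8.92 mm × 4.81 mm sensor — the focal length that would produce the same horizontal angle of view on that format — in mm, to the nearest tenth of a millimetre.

Equal angle of view means equal width/f ratio, so f₂ = f₁ · (width₂/width₁) = 29 × 8.92/13.2.
f₂ = 29 × 0.67576 ≈ 19.597 mm.

19.6 mm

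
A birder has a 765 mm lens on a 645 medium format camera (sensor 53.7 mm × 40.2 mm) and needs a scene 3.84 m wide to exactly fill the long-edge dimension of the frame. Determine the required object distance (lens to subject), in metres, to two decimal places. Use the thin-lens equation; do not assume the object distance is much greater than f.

W: 3.84 m = 3840 mm.
Magnification m = w/W = dᵢ/dₒ; combined with 1/f = 1/dₒ + 1/dᵢ this gives dₒ = f·(1 + W/w).
dₒ = 765 mm × (1 + 3840/53.7) = 765 × 72.5084 ≈ 55468.911 mm = 55.4689 m.

55.47 m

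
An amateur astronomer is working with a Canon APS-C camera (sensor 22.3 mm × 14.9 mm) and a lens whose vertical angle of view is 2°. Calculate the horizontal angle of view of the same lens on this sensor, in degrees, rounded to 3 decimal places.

From the vertical AOV: f = 14.9 / (2·tan(1°)) = 14.9 / 0.03491 ≈ 426.8102 mm.
Horizontal AOV = 2·arctan(22.3 / (2 × 426.8102)) = 2·arctan(0.02612) ≈ 2.9929°.

2.993°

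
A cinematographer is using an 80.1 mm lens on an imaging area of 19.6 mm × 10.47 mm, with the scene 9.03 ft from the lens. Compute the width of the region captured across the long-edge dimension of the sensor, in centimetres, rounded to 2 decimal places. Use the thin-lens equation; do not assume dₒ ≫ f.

dₒ: 9.03 ft × 304.8 mm/ft = 2752.34 mm.
Similar triangles through the lens centre give W/dₒ = w/dᵢ; with 1/f = 1/dₒ + 1/dᵢ this gives W = w·(dₒ − f)/f.
W = 19.6 mm × (2752.34 − 80.1) / 80.1 = 19.6 × 33.3613 ≈ 653.882 mm = 65.3882 cm.

65.39 cm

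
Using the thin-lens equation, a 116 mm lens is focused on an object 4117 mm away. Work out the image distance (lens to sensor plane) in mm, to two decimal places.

119.36 mm

1/dᵢ = 1/f − 1/dₒ = 1/116 − 1/4117 = 0.0083778 mm⁻¹.
dᵢ = 1/0.0083778 ≈ 119.3632 mm.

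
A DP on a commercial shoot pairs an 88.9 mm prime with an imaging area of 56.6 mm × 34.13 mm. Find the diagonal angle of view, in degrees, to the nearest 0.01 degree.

Sensor diagonal = √(56.6² + 34.13²) = √4368.4169 ≈ 66.0940 mm.
Angle of view α = 2·arctan(d/2f) with d = 66.0940 mm and f = 88.9 mm.
d/2f = 0.37173; arctan(0.37173) ≈ 20.3917°, so α ≈ 40.7835°.

40.78°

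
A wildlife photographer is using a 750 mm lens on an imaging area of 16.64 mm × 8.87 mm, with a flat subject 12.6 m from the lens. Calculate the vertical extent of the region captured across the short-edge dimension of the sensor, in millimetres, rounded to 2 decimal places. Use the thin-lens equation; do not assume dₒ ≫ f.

dₒ: 12.6 m = 12600 mm.
Similar triangles through the lens centre give W/dₒ = h/dᵢ; with 1/f = 1/dₒ + 1/dᵢ this gives W = h·(dₒ − f)/f.
W = 8.87 mm × (12600 − 750) / 750 = 8.87 × 15.8000 ≈ 140.146 mm.

140.15 mm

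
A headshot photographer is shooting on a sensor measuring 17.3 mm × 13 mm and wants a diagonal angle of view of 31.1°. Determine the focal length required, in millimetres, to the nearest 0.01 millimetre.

38.88 mm

Sensor diagonal = √(17.3² + 13²) = √468.2900 ≈ 21.6400 mm.
From α = 2·arctan(d/2f) we get f = d / (2·tan(α/2)).
With d = 21.6400 mm and α/2 = 15.55°, tan(α/2) ≈ 0.27826, so f ≈ 21.6400 / 0.55653 ≈ 38.8839 mm.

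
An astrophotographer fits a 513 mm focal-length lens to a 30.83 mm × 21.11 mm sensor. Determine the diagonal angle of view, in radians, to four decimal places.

0.0728 rad

Sensor diagonal = √(30.83² + 21.11²) = √1396.1210 ≈ 37.3647 mm.
Angle of view α = 2·arctan(d/2f) with d = 37.3647 mm and f = 513 mm.
d/2f = 0.03642; arctan(0.03642) ≈ 0.0364 rad, so α ≈ 0.0728 rad.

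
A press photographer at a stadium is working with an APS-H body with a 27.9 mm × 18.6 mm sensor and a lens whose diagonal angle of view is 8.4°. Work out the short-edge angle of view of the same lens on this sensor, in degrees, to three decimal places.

Sensor diagonal = √(27.9² + 18.6²) = √1124.3700 ≈ 33.5316 mm.
From the diagonal AOV: f = 33.5316 / (2·tan(4.2°)) = 33.5316 / 0.14687 ≈ 228.3069 mm.
Short-edge AOV = 2·arctan(18.6 / (2 × 228.3069)) = 2·arctan(0.04073) ≈ 4.6653°.

4.665°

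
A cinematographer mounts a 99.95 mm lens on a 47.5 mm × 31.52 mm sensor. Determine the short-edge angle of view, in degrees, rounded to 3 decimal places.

17.921°

Angle of view α = 2·arctan(h/2f) with h = 31.52 mm and f = 99.95 mm.
h/2f = 0.15768; arctan(0.15768) ≈ 8.9606°, so α ≈ 17.9211°.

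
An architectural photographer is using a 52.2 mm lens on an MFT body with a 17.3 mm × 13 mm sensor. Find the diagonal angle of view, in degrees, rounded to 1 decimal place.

Sensor diagonal = √(17.3² + 13²) = √468.2900 ≈ 21.6400 mm.
Angle of view α = 2·arctan(d/2f) with d = 21.6400 mm and f = 52.2 mm.
d/2f = 0.20728; arctan(0.20728) ≈ 11.7104°, so α ≈ 23.4208°.

23.4°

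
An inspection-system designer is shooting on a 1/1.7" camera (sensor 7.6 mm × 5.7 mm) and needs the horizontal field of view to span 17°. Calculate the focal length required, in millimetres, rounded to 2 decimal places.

25.43 mm

From α = 2·arctan(w/2f) we get f = w / (2·tan(α/2)).
With w = 7.6 mm and α/2 = 8.5°, tan(α/2) ≈ 0.14945, so f ≈ 7.6 / 0.29890 ≈ 25.4264 mm.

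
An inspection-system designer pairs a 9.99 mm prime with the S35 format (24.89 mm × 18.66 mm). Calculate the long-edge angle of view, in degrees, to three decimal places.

102.490°

Angle of view α = 2·arctan(w/2f) with w = 24.89 mm and f = 9.99 mm.
w/2f = 1.24575; arctan(1.24575) ≈ 51.2449°, so α ≈ 102.4897°.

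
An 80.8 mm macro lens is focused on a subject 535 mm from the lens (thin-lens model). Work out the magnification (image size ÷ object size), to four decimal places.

Thin lens: 1/f = 1/dₒ + 1/dᵢ → 1/dᵢ = 1/80.8 − 1/535 = 0.0105071 mm⁻¹, so dᵢ ≈ 95.1739 mm.
Magnification m = dᵢ/dₒ = 95.1739/535 ≈ 0.17790.

0.1779×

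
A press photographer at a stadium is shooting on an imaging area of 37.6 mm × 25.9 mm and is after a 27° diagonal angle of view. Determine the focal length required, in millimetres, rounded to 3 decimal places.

95.088 mm

Sensor diagonal = √(37.6² + 25.9²) = √2084.5700 ≈ 45.6571 mm.
From α = 2·arctan(d/2f) we get f = d / (2·tan(α/2)).
With d = 45.6571 mm and α/2 = 13.5°, tan(α/2) ≈ 0.24008, so f ≈ 45.6571 / 0.48016 ≈ 95.0877 mm.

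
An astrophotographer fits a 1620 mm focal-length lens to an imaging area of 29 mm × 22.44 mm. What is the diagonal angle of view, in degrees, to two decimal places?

Sensor diagonal = √(29² + 22.44²) = √1344.5536 ≈ 36.6682 mm.
Angle of view α = 2·arctan(d/2f) with d = 36.6682 mm and f = 1620 mm.
d/2f = 0.01132; arctan(0.01132) ≈ 0.6484°, so α ≈ 1.2968°.

1.30°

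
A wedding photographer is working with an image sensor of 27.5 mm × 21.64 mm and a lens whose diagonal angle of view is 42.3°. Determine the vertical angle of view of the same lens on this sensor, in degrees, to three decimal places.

Sensor diagonal = √(27.5² + 21.64²) = √1224.5396 ≈ 34.9934 mm.
From the diagonal AOV: f = 34.9934 / (2·tan(21.15°)) = 34.9934 / 0.77374 ≈ 45.2262 mm.
Vertical AOV = 2·arctan(21.64 / (2 × 45.2262)) = 2·arctan(0.23924) ≈ 26.9093°.

26.909°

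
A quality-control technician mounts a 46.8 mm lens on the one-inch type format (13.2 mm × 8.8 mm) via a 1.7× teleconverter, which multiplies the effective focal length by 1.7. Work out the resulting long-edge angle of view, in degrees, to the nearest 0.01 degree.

Effective focal length f = 46.8 × 1.7 = 79.56 mm.
α = 2·arctan(13.2 / (2 × 79.56)) = 2·arctan(0.08296) ≈ 9.4844°.

9.48°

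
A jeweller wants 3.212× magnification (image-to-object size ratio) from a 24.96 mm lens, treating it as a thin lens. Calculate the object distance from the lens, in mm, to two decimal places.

With m = dᵢ/dₒ and 1/f = 1/dₒ + 1/dᵢ, substituting dᵢ = m·dₒ gives 1/f = (1 + 1/m)/dₒ, hence dₒ = f·(1 + 1/m).
dₒ = 24.96 × (1 + 1/3.212) = 24.96 × 1.31133 ≈ 32.731 mm.

32.73 mm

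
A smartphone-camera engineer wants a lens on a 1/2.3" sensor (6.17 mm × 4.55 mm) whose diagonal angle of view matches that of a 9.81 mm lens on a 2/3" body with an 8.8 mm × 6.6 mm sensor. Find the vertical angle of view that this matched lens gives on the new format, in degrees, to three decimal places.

Sensor diagonal = √(8.8² + 6.6²) = √121.0000 ≈ 11.0000 mm.
Sensor diagonal = √(6.17² + 4.55²) = √58.7714 ≈ 7.6663 mm.
Equal diagonal AOV ⇒ f₂ = f₁ · 7.6663/11.0000 = 9.81 × 0.69693 ≈ 6.8369 mm.
Vertical AOV on the new format = 2·arctan(4.55 / (2 × 6.8369)) = 2·arctan(0.33275) ≈ 36.8100°.

36.810°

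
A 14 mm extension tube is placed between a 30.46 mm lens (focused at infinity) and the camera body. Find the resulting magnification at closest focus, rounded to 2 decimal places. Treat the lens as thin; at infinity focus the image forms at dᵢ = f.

The tube moves the image plane from f to f + e, so dᵢ = 30.46 + 14 = 44.46 mm. Focus is achieved when 1/f = 1/dₒ + 1/dᵢ, giving dₒ = 1/(1/f − 1/(f+e)).
Magnification m = dᵢ/dₒ = (f+e)·(1/f − 1/(f+e)) = e/f = 14/30.46 ≈ 0.4596.

0.46×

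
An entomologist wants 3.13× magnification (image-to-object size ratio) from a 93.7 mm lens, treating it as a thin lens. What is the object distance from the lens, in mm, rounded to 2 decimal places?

With m = dᵢ/dₒ and 1/f = 1/dₒ + 1/dᵢ, substituting dᵢ = m·dₒ gives 1/f = (1 + 1/m)/dₒ, hence dₒ = f·(1 + 1/m).
dₒ = 93.7 × (1 + 1/3.13) = 93.7 × 1.31949 ≈ 123.636 mm.

123.64 mm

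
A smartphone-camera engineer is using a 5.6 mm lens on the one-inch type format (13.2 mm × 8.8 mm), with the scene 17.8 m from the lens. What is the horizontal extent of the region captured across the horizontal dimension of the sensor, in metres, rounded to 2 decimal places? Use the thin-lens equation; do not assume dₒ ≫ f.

41.94 m

dₒ: 17.8 m = 17800 mm.
Similar triangles through the lens centre give W/dₒ = w/dᵢ; with 1/f = 1/dₒ + 1/dᵢ this gives W = w·(dₒ − f)/f.
W = 13.2 mm × (17800 − 5.6) / 5.6 = 13.2 × 3177.5714 ≈ 41943.943 mm = 41.9439 m.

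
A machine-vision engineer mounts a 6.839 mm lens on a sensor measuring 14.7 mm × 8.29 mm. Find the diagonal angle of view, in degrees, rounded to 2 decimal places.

Sensor diagonal = √(14.7² + 8.29²) = √284.8141 ≈ 16.8764 mm.
Angle of view α = 2·arctan(d/2f) with d = 16.8764 mm and f = 6.839 mm.
d/2f = 1.23384; arctan(1.23384) ≈ 50.9760°, so α ≈ 101.9519°.

101.95°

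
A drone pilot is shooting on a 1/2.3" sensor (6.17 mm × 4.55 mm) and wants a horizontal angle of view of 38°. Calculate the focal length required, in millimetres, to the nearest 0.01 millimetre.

From α = 2·arctan(w/2f) we get f = w / (2·tan(α/2)).
With w = 6.17 mm and α/2 = 19°, tan(α/2) ≈ 0.34433, so f ≈ 6.17 / 0.68866 ≈ 8.9595 mm.

8.96 mm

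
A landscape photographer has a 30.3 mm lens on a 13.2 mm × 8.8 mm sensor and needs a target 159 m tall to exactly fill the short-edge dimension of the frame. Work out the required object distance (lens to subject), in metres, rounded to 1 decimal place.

W: 159 m = 159000 mm.
Magnification m = h/W = dᵢ/dₒ; combined with 1/f = 1/dₒ + 1/dᵢ this gives dₒ = f·(1 + W/h).
dₒ = 30.3 mm × (1 + 159000/8.8) = 30.3 × 18069.1818 ≈ 547496.209 mm = 547.496 m.

547.5 m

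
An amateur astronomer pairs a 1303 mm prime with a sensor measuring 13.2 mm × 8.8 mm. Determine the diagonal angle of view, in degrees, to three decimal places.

Sensor diagonal = √(13.2² + 8.8²) = √251.6800 ≈ 15.8644 mm.
Angle of view α = 2·arctan(d/2f) with d = 15.8644 mm and f = 1303 mm.
d/2f = 0.00609; arctan(0.00609) ≈ 0.3488°, so α ≈ 0.6976°.

0.698°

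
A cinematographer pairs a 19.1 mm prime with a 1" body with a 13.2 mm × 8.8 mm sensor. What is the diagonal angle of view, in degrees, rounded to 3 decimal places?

45.106°

Sensor diagonal = √(13.2² + 8.8²) = √251.6800 ≈ 15.8644 mm.
Angle of view α = 2·arctan(d/2f) with d = 15.8644 mm and f = 19.1 mm.
d/2f = 0.41530; arctan(0.41530) ≈ 22.5531°, so α ≈ 45.1061°.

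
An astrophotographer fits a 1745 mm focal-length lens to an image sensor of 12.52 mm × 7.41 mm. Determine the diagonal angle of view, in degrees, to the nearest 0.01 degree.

Sensor diagonal = √(12.52² + 7.41²) = √211.6585 ≈ 14.5485 mm.
Angle of view α = 2·arctan(d/2f) with d = 14.5485 mm and f = 1745 mm.
d/2f = 0.00417; arctan(0.00417) ≈ 0.2388°, so α ≈ 0.4777°.

0.48°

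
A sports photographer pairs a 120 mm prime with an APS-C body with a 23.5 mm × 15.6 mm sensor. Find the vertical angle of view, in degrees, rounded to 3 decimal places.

7.438°

Angle of view α = 2·arctan(h/2f) with h = 15.6 mm and f = 120 mm.
h/2f = 0.06500; arctan(0.06500) ≈ 3.7190°, so α ≈ 7.4380°.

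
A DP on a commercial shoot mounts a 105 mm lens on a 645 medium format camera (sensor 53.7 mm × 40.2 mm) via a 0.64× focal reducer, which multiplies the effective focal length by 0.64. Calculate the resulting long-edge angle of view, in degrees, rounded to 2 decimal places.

Effective focal length f = 105 × 0.64 = 67.2 mm.
α = 2·arctan(53.7 / (2 × 67.2)) = 2·arctan(0.39955) ≈ 43.5587°.

43.56°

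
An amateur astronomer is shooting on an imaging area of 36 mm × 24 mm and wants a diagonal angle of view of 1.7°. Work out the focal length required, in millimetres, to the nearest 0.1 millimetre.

Sensor diagonal = √(36² + 24²) = √1872.0000 ≈ 43.2666 mm.
From α = 2·arctan(d/2f) we get f = d / (2·tan(α/2)).
With d = 43.2666 mm and α/2 = 0.85°, tan(α/2) ≈ 0.01484, so f ≈ 43.2666 / 0.02967 ≈ 1458.1250 mm.

1458.1 mm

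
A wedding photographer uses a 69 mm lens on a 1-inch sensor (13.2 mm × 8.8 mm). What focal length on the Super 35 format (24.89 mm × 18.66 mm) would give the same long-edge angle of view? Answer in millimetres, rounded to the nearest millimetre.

130 mm

Equal angle of view means equal width/f ratio, so f₂ = f₁ · (width₂/width₁) = 69 × 24.89/13.2.
f₂ = 69 × 1.88561 ≈ 130.107 mm.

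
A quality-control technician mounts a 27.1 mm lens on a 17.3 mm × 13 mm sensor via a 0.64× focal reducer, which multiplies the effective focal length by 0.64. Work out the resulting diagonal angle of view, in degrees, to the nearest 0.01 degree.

63.92°

Effective focal length f = 27.1 × 0.64 = 17.344 mm.
Sensor diagonal = √(17.3² + 13²) = √468.2900 ≈ 21.6400 mm.
α = 2·arctan(21.640 / (2 × 17.344)) = 2·arctan(0.62385) ≈ 63.9157°.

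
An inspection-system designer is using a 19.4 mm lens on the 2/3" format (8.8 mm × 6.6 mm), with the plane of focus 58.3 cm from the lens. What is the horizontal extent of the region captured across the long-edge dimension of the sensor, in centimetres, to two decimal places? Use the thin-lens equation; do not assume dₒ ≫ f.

dₒ: 58.3 cm = 583 mm.
Similar triangles through the lens centre give W/dₒ = w/dᵢ; with 1/f = 1/dₒ + 1/dᵢ this gives W = w·(dₒ − f)/f.
W = 8.8 mm × (583 − 19.4) / 19.4 = 8.8 × 29.0515 ≈ 255.654 mm = 25.5654 cm.

25.57 cm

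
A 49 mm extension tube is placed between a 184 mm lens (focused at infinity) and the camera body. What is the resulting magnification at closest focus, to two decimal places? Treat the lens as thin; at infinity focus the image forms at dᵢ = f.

The tube moves the image plane from f to f + e, so dᵢ = 184 + 49 = 233 mm. Focus is achieved when 1/f = 1/dₒ + 1/dᵢ, giving dₒ = 1/(1/f − 1/(f+e)).
Magnification m = dᵢ/dₒ = (f+e)·(1/f − 1/(f+e)) = e/f = 49/184 ≈ 0.2663.

0.27×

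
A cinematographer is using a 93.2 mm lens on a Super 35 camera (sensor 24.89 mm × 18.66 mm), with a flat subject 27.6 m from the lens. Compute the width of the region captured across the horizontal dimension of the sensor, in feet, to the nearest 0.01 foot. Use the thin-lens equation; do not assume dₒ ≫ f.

24.10 ft

dₒ: 27.6 m = 27600 mm.
Similar triangles through the lens centre give W/dₒ = w/dᵢ; with 1/f = 1/dₒ + 1/dᵢ this gives W = w·(dₒ − f)/f.
W = 24.89 mm × (27600 − 93.2) / 93.2 = 24.89 × 295.1373 ≈ 7345.968 mm = 7345.968/304.8 ft = 24.1009 ft.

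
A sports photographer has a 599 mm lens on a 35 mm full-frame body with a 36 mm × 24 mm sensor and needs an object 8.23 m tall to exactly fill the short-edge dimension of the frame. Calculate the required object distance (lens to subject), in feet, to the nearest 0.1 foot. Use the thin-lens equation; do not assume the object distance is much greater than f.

W: 8.23 m = 8230 mm.
Magnification m = h/W = dᵢ/dₒ; combined with 1/f = 1/dₒ + 1/dᵢ this gives dₒ = f·(1 + W/h).
dₒ = 599 mm × (1 + 8230/24) = 599 × 343.9167 ≈ 206006.083 mm = 206006.083/304.8 ft = 675.873 ft.

675.9 ft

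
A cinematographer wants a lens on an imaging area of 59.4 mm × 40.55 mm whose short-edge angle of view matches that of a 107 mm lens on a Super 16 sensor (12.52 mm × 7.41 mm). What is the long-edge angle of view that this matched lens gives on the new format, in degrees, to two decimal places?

5.81°

Equal short-edge AOV ⇒ f₂ = f₁ · 40.55/7.41 = 107 × 5.47233 ≈ 585.5398 mm.
Long-edge AOV on the new format = 2·arctan(59.4 / (2 × 585.5398)) = 2·arctan(0.05072) ≈ 5.8074°.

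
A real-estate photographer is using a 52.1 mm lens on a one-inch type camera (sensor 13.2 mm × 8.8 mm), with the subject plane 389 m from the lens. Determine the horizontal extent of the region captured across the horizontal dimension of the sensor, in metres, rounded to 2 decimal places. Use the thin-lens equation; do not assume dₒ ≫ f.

dₒ: 389 m = 389000 mm.
Similar triangles through the lens centre give W/dₒ = w/dᵢ; with 1/f = 1/dₒ + 1/dᵢ this gives W = w·(dₒ − f)/f.
W = 13.2 mm × (389000 − 52.1) / 52.1 = 13.2 × 7465.4107 ≈ 98543.422 mm = 98.5434 m.

98.54 m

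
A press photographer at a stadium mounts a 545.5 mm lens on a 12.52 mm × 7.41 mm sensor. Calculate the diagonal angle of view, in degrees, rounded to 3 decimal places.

1.528°

Sensor diagonal = √(12.52² + 7.41²) = √211.6585 ≈ 14.5485 mm.
Angle of view α = 2·arctan(d/2f) with d = 14.5485 mm and f = 545.5 mm.
d/2f = 0.01334; arctan(0.01334) ≈ 0.7640°, so α ≈ 1.5280°.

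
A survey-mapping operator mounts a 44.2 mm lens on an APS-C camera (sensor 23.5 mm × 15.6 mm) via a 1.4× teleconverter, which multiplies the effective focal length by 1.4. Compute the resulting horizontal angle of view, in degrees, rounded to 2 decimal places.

Effective focal length f = 44.2 × 1.4 = 61.88 mm.
α = 2·arctan(23.5 / (2 × 61.88)) = 2·arctan(0.18988) ≈ 21.5031°.

21.50°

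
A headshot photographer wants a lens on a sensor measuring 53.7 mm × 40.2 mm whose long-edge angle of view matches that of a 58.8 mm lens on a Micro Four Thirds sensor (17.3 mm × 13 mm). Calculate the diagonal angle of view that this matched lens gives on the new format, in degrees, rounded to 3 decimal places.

20.825°

Equal long-edge AOV ⇒ f₂ = f₁ · 53.7/17.3 = 58.8 × 3.10405 ≈ 182.5179 mm.
Sensor diagonal = √(53.7² + 40.2²) = √4499.7300 ≈ 67.0800 mm.
Diagonal AOV on the new format = 2·arctan(67.0800 / (2 × 182.5179)) = 2·arctan(0.18376) ≈ 20.8253°.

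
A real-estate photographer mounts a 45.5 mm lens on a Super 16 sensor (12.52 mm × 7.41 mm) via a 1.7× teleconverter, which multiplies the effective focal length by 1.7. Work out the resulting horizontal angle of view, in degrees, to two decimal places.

Effective focal length f = 45.5 × 1.7 = 77.35 mm.
α = 2·arctan(12.52 / (2 × 77.35)) = 2·arctan(0.08093) ≈ 9.2538°.

9.25°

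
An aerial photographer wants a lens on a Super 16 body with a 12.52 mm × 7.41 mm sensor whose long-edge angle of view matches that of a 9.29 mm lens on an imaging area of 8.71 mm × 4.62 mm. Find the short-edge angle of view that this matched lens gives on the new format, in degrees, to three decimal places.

31.013°

Equal long-edge AOV ⇒ f₂ = f₁ · 12.52/8.71 = 9.29 × 1.43743 ≈ 13.3537 mm.
Short-edge AOV on the new format = 2·arctan(7.41 / (2 × 13.3537)) = 2·arctan(0.27745) ≈ 31.0135°.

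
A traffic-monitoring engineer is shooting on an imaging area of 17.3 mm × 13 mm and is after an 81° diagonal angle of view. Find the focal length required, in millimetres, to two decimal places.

Sensor diagonal = √(17.3² + 13²) = √468.2900 ≈ 21.6400 mm.
From α = 2·arctan(d/2f) we get f = d / (2·tan(α/2)).
With d = 21.6400 mm and α/2 = 40.5°, tan(α/2) ≈ 0.85408, so f ≈ 21.6400 / 1.70816 ≈ 12.6686 mm.

12.67 mm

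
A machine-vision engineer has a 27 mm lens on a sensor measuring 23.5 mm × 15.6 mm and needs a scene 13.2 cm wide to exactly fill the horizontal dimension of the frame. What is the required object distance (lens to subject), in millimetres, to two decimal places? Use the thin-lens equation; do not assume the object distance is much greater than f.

W: 13.2 cm = 132 mm.
Magnification m = w/W = dᵢ/dₒ; combined with 1/f = 1/dₒ + 1/dᵢ this gives dₒ = f·(1 + W/w).
dₒ = 27 mm × (1 + 132/23.5) = 27 × 6.6170 ≈ 178.660 mm.

178.66 mm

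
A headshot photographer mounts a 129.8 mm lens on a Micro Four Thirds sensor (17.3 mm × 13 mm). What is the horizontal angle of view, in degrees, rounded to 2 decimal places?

Angle of view α = 2·arctan(w/2f) with w = 17.3 mm and f = 129.8 mm.
w/2f = 0.06664; arctan(0.06664) ≈ 3.8126°, so α ≈ 7.6252°.

7.63°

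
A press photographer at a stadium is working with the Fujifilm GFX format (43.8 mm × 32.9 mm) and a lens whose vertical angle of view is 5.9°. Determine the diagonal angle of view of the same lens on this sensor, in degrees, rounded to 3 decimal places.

9.808°

From the vertical AOV: f = 32.9 / (2·tan(2.95°)) = 32.9 / 0.10307 ≈ 319.2144 mm.
Sensor diagonal = √(43.8² + 32.9²) = √3000.8500 ≈ 54.7800 mm.
Diagonal AOV = 2·arctan(54.7800 / (2 × 319.2144)) = 2·arctan(0.08580) ≈ 9.8084°.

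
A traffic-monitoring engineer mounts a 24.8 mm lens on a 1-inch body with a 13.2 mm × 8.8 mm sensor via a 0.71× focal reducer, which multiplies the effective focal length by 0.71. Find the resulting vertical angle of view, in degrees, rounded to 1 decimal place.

28.1°

Effective focal length f = 24.8 × 0.71 = 17.608 mm.
α = 2·arctan(8.8 / (2 × 17.608)) = 2·arctan(0.24989) ≈ 28.0602°.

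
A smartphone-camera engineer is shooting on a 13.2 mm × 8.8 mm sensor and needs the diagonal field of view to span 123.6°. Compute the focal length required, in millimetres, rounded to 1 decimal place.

Sensor diagonal = √(13.2² + 8.8²) = √251.6800 ≈ 15.8644 mm.
From α = 2·arctan(d/2f) we get f = d / (2·tan(α/2)).
With d = 15.8644 mm and α/2 = 61.8°, tan(α/2) ≈ 1.86499, so f ≈ 15.8644 / 3.72998 ≈ 4.2532 mm.

4.3 mm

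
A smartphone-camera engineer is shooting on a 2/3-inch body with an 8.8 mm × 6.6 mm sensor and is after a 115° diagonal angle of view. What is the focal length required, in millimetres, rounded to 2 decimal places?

3.50 mm

Sensor diagonal = √(8.8² + 6.6²) = √121.0000 ≈ 11.0000 mm.
From α = 2·arctan(d/2f) we get f = d / (2·tan(α/2)).
With d = 11.0000 mm and α/2 = 57.5°, tan(α/2) ≈ 1.56969, so f ≈ 11.0000 / 3.13937 ≈ 3.5039 mm.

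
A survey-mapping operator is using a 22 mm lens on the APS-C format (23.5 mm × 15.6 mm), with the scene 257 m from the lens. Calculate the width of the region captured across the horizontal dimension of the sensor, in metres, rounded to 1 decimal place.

274.5 m

dₒ: 257 m = 257000 mm.
Similar triangles through the lens centre give W/dₒ = w/dᵢ; with 1/f = 1/dₒ + 1/dᵢ this gives W = w·(dₒ − f)/f.
W = 23.5 mm × (257000 − 22) / 22 = 23.5 × 11680.8182 ≈ 274499.227 mm = 274.499 m.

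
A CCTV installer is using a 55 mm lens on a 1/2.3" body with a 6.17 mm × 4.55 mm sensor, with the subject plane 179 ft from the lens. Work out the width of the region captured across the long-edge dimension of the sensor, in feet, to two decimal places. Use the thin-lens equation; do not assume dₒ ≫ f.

dₒ: 179 ft × 304.8 mm/ft = 54559.20 mm.
Similar triangles through the lens centre give W/dₒ = w/dᵢ; with 1/f = 1/dₒ + 1/dᵢ this gives W = w·(dₒ − f)/f.
W = 6.17 mm × (54559.2 − 55) / 55 = 6.17 × 990.9854 ≈ 6114.380 mm = 6114.380/304.8 ft = 20.0603 ft.

20.06 ft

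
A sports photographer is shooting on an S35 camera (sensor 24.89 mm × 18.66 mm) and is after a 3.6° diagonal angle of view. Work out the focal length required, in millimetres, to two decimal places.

Sensor diagonal = √(24.89² + 18.66²) = √967.7077 ≈ 31.1080 mm.
From α = 2·arctan(d/2f) we get f = d / (2·tan(α/2)).
With d = 31.1080 mm and α/2 = 1.8°, tan(α/2) ≈ 0.03143, so f ≈ 31.1080 / 0.06285 ≈ 494.9363 mm.

494.94 mm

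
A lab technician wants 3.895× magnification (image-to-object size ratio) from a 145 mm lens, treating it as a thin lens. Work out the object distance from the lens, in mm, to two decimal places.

182.23 mm

With m = dᵢ/dₒ and 1/f = 1/dₒ + 1/dᵢ, substituting dᵢ = m·dₒ gives 1/f = (1 + 1/m)/dₒ, hence dₒ = f·(1 + 1/m).
dₒ = 145 × (1 + 1/3.895) = 145 × 1.25674 ≈ 182.227 mm.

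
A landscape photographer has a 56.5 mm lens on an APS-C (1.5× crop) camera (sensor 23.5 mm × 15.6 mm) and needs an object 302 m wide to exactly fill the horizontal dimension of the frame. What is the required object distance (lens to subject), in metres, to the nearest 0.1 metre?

726.1 m

W: 302 m = 302000 mm.
Magnification m = w/W = dᵢ/dₒ; combined with 1/f = 1/dₒ + 1/dᵢ this gives dₒ = f·(1 + W/w).
dₒ = 56.5 mm × (1 + 302000/23.5) = 56.5 × 12852.0638 ≈ 726141.606 mm = 726.142 m.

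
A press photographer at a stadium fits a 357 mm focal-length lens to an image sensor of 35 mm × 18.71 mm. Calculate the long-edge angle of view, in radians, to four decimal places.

Angle of view α = 2·arctan(w/2f) with w = 35 mm and f = 357 mm.
w/2f = 0.04902; arctan(0.04902) ≈ 0.0490 rad, so α ≈ 0.0980 rad.

0.0980 rad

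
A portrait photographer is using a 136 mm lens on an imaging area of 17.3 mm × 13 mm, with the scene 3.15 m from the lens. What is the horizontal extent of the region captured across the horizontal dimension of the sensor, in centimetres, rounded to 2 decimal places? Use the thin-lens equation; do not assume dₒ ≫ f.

38.34 cm

dₒ: 3.15 m = 3150 mm.
Similar triangles through the lens centre give W/dₒ = w/dᵢ; with 1/f = 1/dₒ + 1/dᵢ this gives W = w·(dₒ − f)/f.
W = 17.3 mm × (3150 − 136) / 136 = 17.3 × 22.1618 ≈ 383.399 mm = 38.3399 cm.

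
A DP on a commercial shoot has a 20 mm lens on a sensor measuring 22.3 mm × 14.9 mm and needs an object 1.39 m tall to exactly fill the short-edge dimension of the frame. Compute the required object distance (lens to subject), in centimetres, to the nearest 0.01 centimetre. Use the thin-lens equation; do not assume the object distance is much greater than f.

W: 1.39 m = 1390 mm.
Magnification m = h/W = dᵢ/dₒ; combined with 1/f = 1/dₒ + 1/dᵢ this gives dₒ = f·(1 + W/h).
dₒ = 20 mm × (1 + 1390/14.9) = 20 × 94.2886 ≈ 1885.772 mm = 188.577 cm.

188.58 cm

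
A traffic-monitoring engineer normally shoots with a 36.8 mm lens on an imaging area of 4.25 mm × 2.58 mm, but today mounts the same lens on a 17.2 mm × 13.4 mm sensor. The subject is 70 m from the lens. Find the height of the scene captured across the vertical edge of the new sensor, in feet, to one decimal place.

The focal length stays 36.8 mm; the relevant sensor dimension is now h = 13.4 mm. Object distance dₒ = 70 m = 70000 mm.
Thin-lens field height W = h·(dₒ − f)/f = 13.4 × (70000 − 36.8)/36.8 ≈ 25475.730 mm = 25475.730/304.8 ft = 83.5818 ft.

83.6 ft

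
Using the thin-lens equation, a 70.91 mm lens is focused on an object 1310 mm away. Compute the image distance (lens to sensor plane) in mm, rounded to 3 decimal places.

74.968 mm

1/dᵢ = 1/f − 1/dₒ = 1/70.91 − 1/1310 = 0.0133390 mm⁻¹.
dᵢ = 1/0.0133390 ≈ 74.9680 mm.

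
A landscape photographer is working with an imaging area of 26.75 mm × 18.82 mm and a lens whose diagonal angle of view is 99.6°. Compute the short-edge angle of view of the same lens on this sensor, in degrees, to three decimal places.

68.502°

Sensor diagonal = √(26.75² + 18.82²) = √1069.7549 ≈ 32.7071 mm.
From the diagonal AOV: f = 32.7071 / (2·tan(49.8°)) = 32.7071 / 2.36668 ≈ 13.8198 mm.
Short-edge AOV = 2·arctan(18.82 / (2 × 13.8198)) = 2·arctan(0.68091) ≈ 68.5024°.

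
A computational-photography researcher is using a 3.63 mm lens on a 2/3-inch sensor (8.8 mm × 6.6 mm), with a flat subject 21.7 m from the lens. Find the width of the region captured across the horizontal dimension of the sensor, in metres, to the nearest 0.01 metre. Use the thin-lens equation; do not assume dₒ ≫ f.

dₒ: 21.7 m = 21700 mm.
Similar triangles through the lens centre give W/dₒ = w/dᵢ; with 1/f = 1/dₒ + 1/dᵢ this gives W = w·(dₒ − f)/f.
W = 8.8 mm × (21700 − 3.63) / 3.63 = 8.8 × 5976.9614 ≈ 52597.261 mm = 52.5973 m.

52.60 m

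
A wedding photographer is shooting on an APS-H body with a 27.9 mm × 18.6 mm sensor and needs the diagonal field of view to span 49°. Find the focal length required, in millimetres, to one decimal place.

36.8 mm

Sensor diagonal = √(27.9² + 18.6²) = √1124.3700 ≈ 33.5316 mm.
From α = 2·arctan(d/2f) we get f = d / (2·tan(α/2)).
With d = 33.5316 mm and α/2 = 24.5°, tan(α/2) ≈ 0.45573, so f ≈ 33.5316 / 0.91145 ≈ 36.7892 mm.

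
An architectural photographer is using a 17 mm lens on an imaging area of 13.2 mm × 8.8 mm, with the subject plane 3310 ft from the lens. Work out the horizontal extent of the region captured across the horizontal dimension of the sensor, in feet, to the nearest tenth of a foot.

2570.1 ft

dₒ: 3310 ft × 304.8 mm/ft = 1008887.97 mm.
Similar triangles through the lens centre give W/dₒ = w/dᵢ; with 1/f = 1/dₒ + 1/dᵢ this gives W = w·(dₒ − f)/f.
W = 13.2 mm × (1.00889e+06 − 17) / 17 = 13.2 × 59345.3510 ≈ 783358.634 mm = 783358.634/304.8 ft = 2570.07 ft.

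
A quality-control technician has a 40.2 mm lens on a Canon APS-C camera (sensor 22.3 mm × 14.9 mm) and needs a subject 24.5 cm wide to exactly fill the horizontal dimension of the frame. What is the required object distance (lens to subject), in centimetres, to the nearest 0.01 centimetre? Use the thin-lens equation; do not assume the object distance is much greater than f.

W: 24.5 cm = 245 mm.
Magnification m = w/W = dᵢ/dₒ; combined with 1/f = 1/dₒ + 1/dᵢ this gives dₒ = f·(1 + W/w).
dₒ = 40.2 mm × (1 + 245/22.3) = 40.2 × 11.9865 ≈ 481.859 mm = 48.1859 cm.

48.19 cm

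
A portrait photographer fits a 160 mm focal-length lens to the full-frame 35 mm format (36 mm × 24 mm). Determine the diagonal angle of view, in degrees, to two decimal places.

15.40°

Sensor diagonal = √(36² + 24²) = √1872.0000 ≈ 43.2666 mm.
Angle of view α = 2·arctan(d/2f) with d = 43.2666 mm and f = 160 mm.
d/2f = 0.13521; arctan(0.13521) ≈ 7.7002°, so α ≈ 15.4003°.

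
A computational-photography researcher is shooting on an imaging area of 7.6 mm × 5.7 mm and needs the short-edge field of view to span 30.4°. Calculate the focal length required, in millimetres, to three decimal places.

From α = 2·arctan(h/2f) we get f = h / (2·tan(α/2)).
With h = 5.7 mm and α/2 = 15.2°, tan(α/2) ≈ 0.27169, so f ≈ 5.7 / 0.54339 ≈ 10.4897 mm.

10.490 mm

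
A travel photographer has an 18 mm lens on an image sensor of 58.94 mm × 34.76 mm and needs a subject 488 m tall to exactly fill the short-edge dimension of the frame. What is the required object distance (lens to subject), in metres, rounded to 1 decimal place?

252.7 m

W: 488 m = 488000 mm.
Magnification m = h/W = dᵢ/dₒ; combined with 1/f = 1/dₒ + 1/dᵢ this gives dₒ = f·(1 + W/h).
dₒ = 18 mm × (1 + 488000/34.76) = 18 × 14040.1254 ≈ 252722.258 mm = 252.722 m.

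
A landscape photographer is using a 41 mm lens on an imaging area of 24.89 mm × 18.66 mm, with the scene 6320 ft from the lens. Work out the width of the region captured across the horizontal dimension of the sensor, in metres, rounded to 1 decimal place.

1169.4 m

dₒ: 6320 ft × 304.8 mm/ft = 1926335.94 mm.
Similar triangles through the lens centre give W/dₒ = w/dᵢ; with 1/f = 1/dₒ + 1/dᵢ this gives W = w·(dₒ − f)/f.
W = 24.89 mm × (1.92634e+06 − 41) / 41 = 24.89 × 46982.8034 ≈ 1169401.976 mm = 1169.4 m.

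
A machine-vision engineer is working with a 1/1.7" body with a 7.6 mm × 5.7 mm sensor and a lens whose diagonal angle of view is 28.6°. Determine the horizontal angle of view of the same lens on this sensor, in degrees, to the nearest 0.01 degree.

Sensor diagonal = √(7.6² + 5.7²) = √90.2500 ≈ 9.5000 mm.
From the diagonal AOV: f = 9.5000 / (2·tan(14.3°)) = 9.5000 / 0.50979 ≈ 18.6350 mm.
Horizontal AOV = 2·arctan(7.6 / (2 × 18.6350)) = 2·arctan(0.20392) ≈ 23.0512°.

23.05°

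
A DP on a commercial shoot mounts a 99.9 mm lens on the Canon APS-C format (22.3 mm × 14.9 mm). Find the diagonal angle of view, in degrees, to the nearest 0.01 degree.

Sensor diagonal = √(22.3² + 14.9²) = √719.3000 ≈ 26.8198 mm.
Angle of view α = 2·arctan(d/2f) with d = 26.8198 mm and f = 99.9 mm.
d/2f = 0.13423; arctan(0.13423) ≈ 7.6453°, so α ≈ 15.2906°.

15.29°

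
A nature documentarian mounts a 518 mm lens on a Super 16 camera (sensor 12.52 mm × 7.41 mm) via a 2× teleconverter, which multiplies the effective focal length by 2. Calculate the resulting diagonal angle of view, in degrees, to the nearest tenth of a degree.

0.8°

Effective focal length f = 518 × 2 = 1036 mm.
Sensor diagonal = √(12.52² + 7.41²) = √211.6585 ≈ 14.5485 mm.
α = 2·arctan(14.548 / (2 × 1036)) = 2·arctan(0.00702) ≈ 0.8046°.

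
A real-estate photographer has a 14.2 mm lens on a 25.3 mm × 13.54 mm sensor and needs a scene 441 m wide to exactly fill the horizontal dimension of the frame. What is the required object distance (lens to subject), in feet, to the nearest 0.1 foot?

812.1 ft

W: 441 m = 441000 mm.
Magnification m = w/W = dᵢ/dₒ; combined with 1/f = 1/dₒ + 1/dᵢ this gives dₒ = f·(1 + W/w).
dₒ = 14.2 mm × (1 + 441000/25.3) = 14.2 × 17431.8300 ≈ 247531.987 mm = 247531.987/304.8 ft = 812.113 ft.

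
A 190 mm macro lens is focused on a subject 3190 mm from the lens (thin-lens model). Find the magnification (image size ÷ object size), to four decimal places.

0.0633×

Thin lens: 1/f = 1/dₒ + 1/dᵢ → 1/dᵢ = 1/190 − 1/3190 = 0.0049497 mm⁻¹, so dᵢ ≈ 202.0333 mm.
Magnification m = dᵢ/dₒ = 202.0333/3190 ≈ 0.06333.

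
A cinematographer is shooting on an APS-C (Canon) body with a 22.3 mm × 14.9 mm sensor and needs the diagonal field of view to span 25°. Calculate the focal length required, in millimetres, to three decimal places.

60.488 mm

Sensor diagonal = √(22.3² + 14.9²) = √719.3000 ≈ 26.8198 mm.
From α = 2·arctan(d/2f) we get f = d / (2·tan(α/2)).
With d = 26.8198 mm and α/2 = 12.5°, tan(α/2) ≈ 0.22169, so f ≈ 26.8198 / 0.44339 ≈ 60.4881 mm.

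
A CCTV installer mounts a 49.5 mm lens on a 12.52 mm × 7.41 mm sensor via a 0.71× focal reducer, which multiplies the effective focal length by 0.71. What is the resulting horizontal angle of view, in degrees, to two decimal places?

20.20°

Effective focal length f = 49.5 × 0.71 = 35.145 mm.
α = 2·arctan(12.52 / (2 × 35.145)) = 2·arctan(0.17812) ≈ 20.1991°.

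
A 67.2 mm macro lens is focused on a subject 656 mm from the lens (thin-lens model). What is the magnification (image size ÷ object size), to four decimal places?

Thin lens: 1/f = 1/dₒ + 1/dᵢ → 1/dᵢ = 1/67.2 − 1/656 = 0.0133566 mm⁻¹, so dᵢ ≈ 74.8696 mm.
Magnification m = dᵢ/dₒ = 74.8696/656 ≈ 0.11413.

0.1141×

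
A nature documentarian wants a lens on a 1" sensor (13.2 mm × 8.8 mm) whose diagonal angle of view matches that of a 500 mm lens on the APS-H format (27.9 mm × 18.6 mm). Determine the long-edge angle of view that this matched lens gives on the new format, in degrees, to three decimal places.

3.196°

Sensor diagonal = √(27.9² + 18.6²) = √1124.3700 ≈ 33.5316 mm.
Sensor diagonal = √(13.2² + 8.8²) = √251.6800 ≈ 15.8644 mm.
Equal diagonal AOV ⇒ f₂ = f₁ · 15.8644/33.5316 = 500 × 0.47312 ≈ 236.5591 mm.
Long-edge AOV on the new format = 2·arctan(13.2 / (2 × 236.5591)) = 2·arctan(0.02790) ≈ 3.1963°.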